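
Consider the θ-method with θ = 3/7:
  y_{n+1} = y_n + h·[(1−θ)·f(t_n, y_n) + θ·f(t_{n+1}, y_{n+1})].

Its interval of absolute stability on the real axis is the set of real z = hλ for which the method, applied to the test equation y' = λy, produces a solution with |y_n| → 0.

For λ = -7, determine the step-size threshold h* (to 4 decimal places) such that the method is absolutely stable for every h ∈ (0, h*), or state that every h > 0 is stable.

(-14.0000,0); λ=-7 ⇒ h* = (14)/7 = 2.0000.

Set f=λy, z=hλ:
  y_{n+1} = y_n + z·[4/7·y_n + 3/7·y_{n+1}] ⇒ (1 − 3/7z)y_{n+1} = (1 + 4/7z)y_n
  R(z) = (1 + 4/7z)/(1 − 3/7z).

Solve |R(x)|<1 on ℝ⁻.
x=-1.7: |R|=0.0165
R=−1: 1+4/7x = −1+3/7x ⇒ -1/7x=2 ⇒ x=2/(-1/7)=-14.0000
Confirm numerically:
  x=-9.211: |R|=0.86172 <1
  x=-7.451: |R|=0.77689 <1
  x=-5.648: |R|=0.65119 <1
  x=-14.542: |R|=1.01071 >1
  x=-14.443: |R|=1.00880 >1
  x=-14.136: |R|=1.00275 >1
Stable set (-14.0000, 0).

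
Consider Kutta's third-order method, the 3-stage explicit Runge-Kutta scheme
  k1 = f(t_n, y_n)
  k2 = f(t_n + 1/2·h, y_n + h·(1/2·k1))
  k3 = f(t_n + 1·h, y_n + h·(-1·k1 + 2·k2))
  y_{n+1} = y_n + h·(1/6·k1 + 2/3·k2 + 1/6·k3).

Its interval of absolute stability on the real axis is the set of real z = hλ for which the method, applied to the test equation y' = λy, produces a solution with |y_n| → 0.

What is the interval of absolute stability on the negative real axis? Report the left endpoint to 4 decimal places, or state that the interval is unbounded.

Test eqn y'=λy, z=hλ:
  order 3, 3-stage ⇒ R(z)=1+z+z^2/2+z^3/6
  (e.g. R(-0.57)=0.56158, |R|=0.56158)

Find x<0 with |R(x)|<1.
x=-0.57: |R|=0.5616
|R(-2.04)|=0.3741 |R(-1.68)|=0.0591 |R(-1.45)|=0.0931
Bisect:
  x_lo=-2.8147 |R|=1.5701  x_hi=-0.0619 |R|=0.9400
  mid=-1.43830 |R|=0.10015 →hi
  mid=-2.12651 |R|=0.46818 →hi
  mid=-2.47061 |R|=0.93206 →hi
  mid=-2.64267 |R|=1.22675 →lo
  mid=-2.55664 |R|=1.07364 →lo
  mid=-2.51363 |R|=1.00145 →lo
  mid=-2.49212 |R|=0.96641 →hi
  mid=-2.50287 |R|=0.98384 →hi
  mid=-2.50825 |R|=0.99262 →hi
  ...
  [-2.51279,-2.51262] ⇒ x*=-2.5127
Interval (-2.5127, 0).

(-2.5127, 0).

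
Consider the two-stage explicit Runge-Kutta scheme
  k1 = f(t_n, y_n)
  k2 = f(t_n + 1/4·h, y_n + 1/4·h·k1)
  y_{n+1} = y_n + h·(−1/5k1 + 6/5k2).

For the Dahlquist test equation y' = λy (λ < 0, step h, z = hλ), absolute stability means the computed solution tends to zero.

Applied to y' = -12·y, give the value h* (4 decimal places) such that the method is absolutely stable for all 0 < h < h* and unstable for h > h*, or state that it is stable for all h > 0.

(-3.3333,0); λ=-12 ⇒ h* = (10/3)/12 = 0.2778.

On y'=λy, z=hλ:
  k1=λy_n ⇒ h·k1=z·y_n;  k2=λ(1+1/4z)y_n ⇒ h·k2=z(1+1/4z)y_n
  y_{n+1}/y_n = 1 − 1/5z + 6/5z(1+1/4z) = 1 + z + 3/10z²
  R(z) = 1 + z + 3/10z².

Need |R(x)|<1, x<0.
x=-0.83: |R|=0.3767
R=1: x+3/10x²=0 ⇒ x=−10/3=-3.3333; min R=1−1/(4·3/10)=0.1667>−1
Confirm numerically:
  x=-2.914: |R|=0.63342 <1
  x=-2.850: |R|=0.58675 <1
  x=-2.015: |R|=0.20307 <1
  x=-1.830: |R|=0.17467 <1
  x=-3.881: |R|=1.63765 >1
  x=-3.410: |R|=1.07843 >1
Interval (-3.3333, 0).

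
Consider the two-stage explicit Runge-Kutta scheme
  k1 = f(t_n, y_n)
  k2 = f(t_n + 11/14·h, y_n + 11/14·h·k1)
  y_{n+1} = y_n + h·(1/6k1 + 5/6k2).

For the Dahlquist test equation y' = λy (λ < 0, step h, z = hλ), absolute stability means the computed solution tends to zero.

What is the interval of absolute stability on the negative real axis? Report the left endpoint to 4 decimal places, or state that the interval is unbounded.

With y'=λy (z=hλ):
  k1=λy_n ⇒ h·k1=z·y_n;  k2=λ(1+11/14z)y_n ⇒ h·k2=z(1+11/14z)y_n
  y_{n+1}/y_n = 1 + 1/6z + 5/6z(1+11/14z) = 1 + z + 55/84z²
  so R(z) = 1 + z + 55/84z².

Need |R(x)|<1, x<0.
x=-1.59: |R|=1.0653
R=1: x+55/84x²=0 ⇒ x=−84/55=-1.5273; min R=1−1/(4·55/84)=0.6182>−1
Confirm numerically:
  x=-1.369: |R|=0.85813 <1
  x=-0.981: |R|=0.64912 <1
  x=-0.951: |R|=0.64117 <1
  x=-0.809: |R|=0.61953 <1
  x=-1.994: |R|=1.60936 >1
  x=-1.667: |R|=1.15251 >1
  x=-1.660: |R|=1.14426 >1
So |R|<1 on (-1.5273, 0).

(-1.5273, 0).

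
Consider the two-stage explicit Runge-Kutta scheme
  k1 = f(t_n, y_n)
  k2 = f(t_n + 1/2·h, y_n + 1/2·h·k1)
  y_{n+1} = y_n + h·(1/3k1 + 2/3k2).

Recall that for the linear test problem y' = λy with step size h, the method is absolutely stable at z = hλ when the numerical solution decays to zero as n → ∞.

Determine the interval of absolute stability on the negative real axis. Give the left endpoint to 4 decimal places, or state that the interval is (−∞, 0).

z∈(-3.0000,0).

Test eqn y'=λy, z=hλ:
  k1=λy_n ⇒ h·k1=z·y_n;  k2=λ(1+1/2z)y_n ⇒ h·k2=z(1+1/2z)y_n
  y_{n+1}/y_n = 1 + 1/3z + 2/3z(1+1/2z) = 1 + z + 1/3z²
  so R(z) = 1 + z + 1/3z².

Boundary: |R(x)|=1, x<0.
x=-1.34: |R|=0.2585
R=1: x+1/3x²=0 ⇒ x=−3=-3.0000; min R=1−1/(4·1/3)=0.2500>−1
Confirm numerically:
  x=-2.697: |R|=0.72760 <1
  x=-2.166: |R|=0.39785 <1
  x=-1.623: |R|=0.25504 <1
  x=-1.415: |R|=0.25241 <1
  x=-3.487: |R|=1.56606 >1
  x=-3.020: |R|=1.02013 >1
Stable set (-3.0000, 0).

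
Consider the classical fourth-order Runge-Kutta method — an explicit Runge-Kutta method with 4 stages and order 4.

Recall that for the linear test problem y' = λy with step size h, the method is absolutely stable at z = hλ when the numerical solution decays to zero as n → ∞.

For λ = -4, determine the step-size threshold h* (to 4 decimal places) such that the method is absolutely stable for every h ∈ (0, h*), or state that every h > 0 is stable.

Set f=λy, z=hλ:
  order 4, 4-stage ⇒ R(z)=1+z+z^2/2+z^3/6+z^4/24
  (e.g. R(-1.09)=0.34703, |R|=0.34703)

Boundary: |R(x)|=1, x<0.
x=-1.09: |R|=0.3470
|R(-2.31)|=0.4901 |R(-1.75)|=0.2788 |R(-0.96)|=0.3887
Bisect:
  x_lo=-3.3350 |R|=2.1983  x_hi=-0.2654 |R|=0.7669
  mid=-1.80021 |R|=0.28543 →hi
  mid=-2.56759 |R|=0.71841 →hi
  mid=-2.95129 |R|=1.28050 →lo
  mid=-2.75944 |R|=0.96172 →hi
  mid=-2.85536 |R|=1.11089 →lo
  mid=-2.80740 |R|=1.03385 →lo
  mid=-2.78342 |R|=0.99718 →hi
  ...
  [-2.78530,-2.78511] ⇒ x*=-2.7853
So |R|<1 on (-2.7853, 0).

(-2.7853,0); λ=-4 ⇒ h* = 0.6963.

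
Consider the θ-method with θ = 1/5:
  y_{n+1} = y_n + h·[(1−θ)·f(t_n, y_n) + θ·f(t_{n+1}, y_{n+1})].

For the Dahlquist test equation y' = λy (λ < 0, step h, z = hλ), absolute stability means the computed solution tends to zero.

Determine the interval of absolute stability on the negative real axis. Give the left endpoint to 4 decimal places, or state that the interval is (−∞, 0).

z∈(-3.3333,0).

Set f=λy, z=hλ:
  y_{n+1} = y_n + z·[4/5·y_n + 1/5·y_{n+1}] ⇒ (1 − 1/5z)y_{n+1} = (1 + 4/5z)y_n
  R(z) = (1 + 4/5z)/(1 − 1/5z).

Solve |R(x)|<1 on ℝ⁻.
x=-1.39: |R|=0.0876
R=−1: 1+4/5x = −1+1/5x ⇒ -3/5x=2 ⇒ x=2/(-3/5)=-3.3333
Confirm numerically:
  x=-2.664: |R|=0.73800 <1
  x=-2.437: |R|=0.63843 <1
  x=-2.203: |R|=0.52922 <1
  x=-1.826: |R|=0.33753 <1
  x=-3.604: |R|=1.09437 >1
  x=-3.412: |R|=1.02806 >1
So |R|<1 on (-3.3333, 0).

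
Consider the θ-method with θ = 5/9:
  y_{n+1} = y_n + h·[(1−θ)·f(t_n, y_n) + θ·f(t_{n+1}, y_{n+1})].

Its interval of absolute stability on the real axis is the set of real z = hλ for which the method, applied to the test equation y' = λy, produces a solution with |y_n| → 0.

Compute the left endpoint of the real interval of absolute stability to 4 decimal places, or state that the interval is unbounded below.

interval (−∞, 0).

With y'=λy (z=hλ):
  y_{n+1} = y_n + z·[4/9·y_n + 5/9·y_{n+1}] ⇒ (1 − 5/9z)y_{n+1} = (1 + 4/9z)y_n
  R(z) = (1 + 4/9z)/(1 − 5/9z).

Solve |R(x)|<1 on ℝ⁻.
x=-1.79: |R|=0.1025
x=-2: |R|=0.0526
x=-10: |R|=0.5254
x=-100: |R|=0.7682
θ=5/9≥1/2 ⇒ |1+4/9x|<|1−5/9x| ∀x<0 ⇒ interval (−∞,0).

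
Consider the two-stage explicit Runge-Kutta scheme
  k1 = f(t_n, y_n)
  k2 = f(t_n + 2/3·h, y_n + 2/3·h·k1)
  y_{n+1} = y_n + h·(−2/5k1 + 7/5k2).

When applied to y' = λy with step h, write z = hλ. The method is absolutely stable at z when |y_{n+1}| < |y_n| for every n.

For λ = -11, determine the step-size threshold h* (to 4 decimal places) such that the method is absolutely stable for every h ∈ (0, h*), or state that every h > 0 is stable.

(-1.0714,0); λ=-11 ⇒ h* = (15/14)/11 = 0.0974.

Set f=λy, z=hλ:
  k1=λy_n ⇒ h·k1=z·y_n;  k2=λ(1+2/3z)y_n ⇒ h·k2=z(1+2/3z)y_n
  y_{n+1}/y_n = 1 − 2/5z + 7/5z(1+2/3z) = 1 + z + 14/15z²
  ⇒ R(z) = 1 + z + 14/15z².

Solve |R(x)|<1 on ℝ⁻.
x=-1.18: |R|=1.1196
R=1: x+14/15x²=0 ⇒ x=−15/14=-1.0714; min R=1−1/(4·14/15)=0.7321>−1
Confirm numerically:
  x=-0.972: |R|=0.90980 <1
  x=-0.742: |R|=0.77186 <1
  x=-0.672: |R|=0.74948 <1
  x=-0.615: |R|=0.73801 <1
  x=-1.598: |R|=1.78536 >1
  x=-1.176: |R|=1.11478 >1
  x=-1.136: |R|=1.06846 >1
Stable set (-1.0714, 0).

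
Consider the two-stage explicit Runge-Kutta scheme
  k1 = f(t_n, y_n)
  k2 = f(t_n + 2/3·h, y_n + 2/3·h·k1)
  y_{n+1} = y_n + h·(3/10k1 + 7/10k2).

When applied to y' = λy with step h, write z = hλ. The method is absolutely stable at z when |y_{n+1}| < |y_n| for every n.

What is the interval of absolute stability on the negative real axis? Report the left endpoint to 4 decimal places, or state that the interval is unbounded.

On y'=λy, z=hλ:
  k1=λy_n ⇒ h·k1=z·y_n;  k2=λ(1+2/3z)y_n ⇒ h·k2=z(1+2/3z)y_n
  y_{n+1}/y_n = 1 + 3/10z + 7/10z(1+2/3z) = 1 + z + 7/15z²
  ⇒ R(z) = 1 + z + 7/15z².

Need |R(x)|<1, x<0.
x=-0.58: |R|=0.5770
R=1: x+7/15x²=0 ⇒ x=−15/7=-2.1429; min R=1−1/(4·7/15)=0.4643>−1
Confirm numerically:
  x=-1.671: |R|=0.63205 <1
  x=-1.598: |R|=0.59368 <1
  x=-1.076: |R|=0.46430 <1
  x=-0.904: |R|=0.47737 <1
  x=-2.722: |R|=1.73567 >1
  x=-2.519: |R|=1.44217 >1
  x=-2.373: |R|=1.25486 >1
So |R|<1 on (-2.1429, 0).

(-2.1429, 0).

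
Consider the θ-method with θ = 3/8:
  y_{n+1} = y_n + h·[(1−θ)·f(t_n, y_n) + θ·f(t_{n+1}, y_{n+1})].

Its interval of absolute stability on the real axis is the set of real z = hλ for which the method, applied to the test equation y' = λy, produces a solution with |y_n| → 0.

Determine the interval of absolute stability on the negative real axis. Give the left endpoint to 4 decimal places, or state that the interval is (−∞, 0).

Test eqn y'=λy, z=hλ:
  y_{n+1} = y_n + z·[5/8·y_n + 3/8·y_{n+1}] ⇒ (1 − 3/8z)y_{n+1} = (1 + 5/8z)y_n
  ⇒ R(z) = (1 + 5/8z)/(1 − 3/8z).

Boundary: |R(x)|=1, x<0.
x=-0.82: |R|=0.3728
R=−1: 1+5/8x = −1+3/8x ⇒ -1/4x=2 ⇒ x=2/(-1/4)=-8.0000
Confirm numerically:
  x=-6.264: |R|=0.87041 <1
  x=-5.297: |R|=0.77372 <1
  x=-4.651: |R|=0.69489 <1
  x=-3.686: |R|=0.54728 <1
  x=-8.598: |R|=1.03539 >1
  x=-8.498: |R|=1.02974 >1
  x=-8.282: |R|=1.01717 >1
So |R|<1 on (-8.0000, 0).

(-8.0000, 0).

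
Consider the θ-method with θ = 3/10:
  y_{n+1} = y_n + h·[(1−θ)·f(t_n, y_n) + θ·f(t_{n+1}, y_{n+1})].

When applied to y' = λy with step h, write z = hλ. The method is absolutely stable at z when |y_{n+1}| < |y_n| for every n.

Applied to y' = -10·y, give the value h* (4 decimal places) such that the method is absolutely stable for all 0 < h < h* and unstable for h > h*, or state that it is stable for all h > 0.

On y'=λy, z=hλ:
  y_{n+1} = y_n + z·[7/10·y_n + 3/10·y_{n+1}] ⇒ (1 − 3/10z)y_{n+1} = (1 + 7/10z)y_n
  R(z) = (1 + 7/10z)/(1 − 3/10z).

Solve |R(x)|<1 on ℝ⁻.
x=-0.81: |R|=0.3484
R=−1: 1+7/10x = −1+3/10x ⇒ -2/5x=2 ⇒ x=2/(-2/5)=-5.0000
Confirm numerically:
  x=-4.480: |R|=0.91126 <1
  x=-2.229: |R|=0.33577 <1
  x=-2.213: |R|=0.33001 <1
  x=-2.146: |R|=0.30551 <1
  x=-5.539: |R|=1.08100 >1
  x=-5.321: |R|=1.04945 >1
  x=-5.126: |R|=1.01986 >1
So |R|<1 on (-5.0000, 0).

(-5.0000,0); λ=-10 ⇒ h* = (5)/10 = 0.5000.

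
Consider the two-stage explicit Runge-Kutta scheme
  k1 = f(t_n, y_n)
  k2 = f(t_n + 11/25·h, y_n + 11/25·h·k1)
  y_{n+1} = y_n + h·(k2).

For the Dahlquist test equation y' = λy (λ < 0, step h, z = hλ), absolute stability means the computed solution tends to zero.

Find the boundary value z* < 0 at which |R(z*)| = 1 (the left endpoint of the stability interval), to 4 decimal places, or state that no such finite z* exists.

left endpoint -2.2727.

Test eqn y'=λy, z=hλ:
  k1=λy_n ⇒ h·k1=z·y_n;  k2=λ(1+11/25z)y_n ⇒ h·k2=z(1+11/25z)y_n
  y_{n+1}/y_n = 1 + z(1+11/25z) = 1 + z + 11/25z²
  ⇒ R(z) = 1 + z + 11/25z².

Need |R(x)|<1, x<0.
x=-1.34: |R|=0.4501
R=1: x+11/25x²=0 ⇒ x=−25/11=-2.2727; min R=1−1/(4·11/25)=0.4318>−1
Confirm numerically:
  x=-2.246: |R|=0.97359 <1
  x=-1.994: |R|=0.75546 <1
  x=-1.691: |R|=0.56717 <1
  x=-1.362: |R|=0.45422 <1
  x=-2.655: |R|=1.44657 >1
  x=-2.454: |R|=1.19573 >1
  x=-2.349: |R|=1.07883 >1
So |R|<1 on (-2.2727, 0).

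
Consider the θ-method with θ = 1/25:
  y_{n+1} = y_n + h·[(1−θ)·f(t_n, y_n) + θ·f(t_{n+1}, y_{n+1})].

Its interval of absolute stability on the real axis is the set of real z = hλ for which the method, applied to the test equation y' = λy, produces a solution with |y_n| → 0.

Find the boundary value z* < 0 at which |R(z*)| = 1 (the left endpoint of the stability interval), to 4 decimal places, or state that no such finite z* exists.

z* = -2.1739.

Test eqn y'=λy, z=hλ:
  y_{n+1} = y_n + z·[24/25·y_n + 1/25·y_{n+1}] ⇒ (1 − 1/25z)y_{n+1} = (1 + 24/25z)y_n
  ⇒ R(z) = (1 + 24/25z)/(1 − 1/25z).

Need |R(x)|<1, x<0.
x=-0.83: |R|=0.1967
R=−1: 1+24/25x = −1+1/25x ⇒ -23/25x=2 ⇒ x=2/(-23/25)=-2.1739
Confirm numerically:
  x=-1.841: |R|=0.71473 <1
  x=-1.523: |R|=0.43555 <1
  x=-1.273: |R|=0.21132 <1
  x=-2.536: |R|=1.30244 >1
  x=-2.516: |R|=1.28594 >1
  x=-2.221: |R|=1.03979 >1
Stable set (-2.1739, 0).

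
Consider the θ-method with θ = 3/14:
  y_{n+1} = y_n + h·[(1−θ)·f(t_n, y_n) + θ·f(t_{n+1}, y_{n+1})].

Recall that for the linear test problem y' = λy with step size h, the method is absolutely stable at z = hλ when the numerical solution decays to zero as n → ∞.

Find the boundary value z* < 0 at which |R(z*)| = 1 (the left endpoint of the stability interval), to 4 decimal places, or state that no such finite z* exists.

z* = -3.5000.

Test eqn y'=λy, z=hλ:
  y_{n+1} = y_n + z·[11/14·y_n + 3/14·y_{n+1}] ⇒ (1 − 3/14z)y_{n+1} = (1 + 11/14z)y_n
  Hence R(z) = (1 + 11/14z)/(1 − 3/14z).

Need |R(x)|<1, x<0.
x=-1.11: |R|=0.1033
R=−1: 1+11/14x = −1+3/14x ⇒ -4/7x=2 ⇒ x=2/(-4/7)=-3.5000
Confirm numerically:
  x=-3.156: |R|=0.88273 <1
  x=-2.911: |R|=0.79272 <1
  x=-1.919: |R|=0.35982 <1
  x=-4.065: |R|=1.17255 >1
  x=-3.998: |R|=1.15327 >1
  x=-3.654: |R|=1.04936 >1
Interval (-3.5000, 0).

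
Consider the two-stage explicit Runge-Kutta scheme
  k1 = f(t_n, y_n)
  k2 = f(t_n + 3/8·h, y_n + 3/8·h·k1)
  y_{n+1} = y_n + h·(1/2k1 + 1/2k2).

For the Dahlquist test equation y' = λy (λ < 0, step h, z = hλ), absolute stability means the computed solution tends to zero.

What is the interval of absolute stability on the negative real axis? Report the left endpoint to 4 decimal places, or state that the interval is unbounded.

On y'=λy, z=hλ:
  k1=λy_n ⇒ h·k1=z·y_n;  k2=λ(1+3/8z)y_n ⇒ h·k2=z(1+3/8z)y_n
  y_{n+1}/y_n = 1 + 1/2z + 1/2z(1+3/8z) = 1 + z + 3/16z²
  ⇒ R(z) = 1 + z + 3/16z².

Need |R(x)|<1, x<0.
x=-1.27: |R|=0.0324
R=1: x+3/16x²=0 ⇒ x=−16/3=-5.3333; min R=1−1/(4·3/16)=-0.3333>−1
Confirm numerically:
  x=-5.230: |R|=0.89867 <1
  x=-3.981: |R|=0.00943 <1
  x=-3.337: |R|=0.24908 <1
  x=-5.706: |R|=1.39871 >1
  x=-5.660: |R|=1.34668 >1
  x=-5.589: |R|=1.26792 >1
So |R|<1 on (-5.3333, 0).

(-5.3333, 0).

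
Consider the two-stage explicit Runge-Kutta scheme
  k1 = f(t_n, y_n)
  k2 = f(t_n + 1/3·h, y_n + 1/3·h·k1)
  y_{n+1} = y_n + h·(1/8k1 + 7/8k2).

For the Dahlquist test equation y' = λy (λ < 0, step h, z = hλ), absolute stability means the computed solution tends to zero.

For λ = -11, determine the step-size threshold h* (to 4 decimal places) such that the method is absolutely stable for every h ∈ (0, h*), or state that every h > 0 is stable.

Test eqn y'=λy, z=hλ:
  k1=λy_n ⇒ h·k1=z·y_n;  k2=λ(1+1/3z)y_n ⇒ h·k2=z(1+1/3z)y_n
  y_{n+1}/y_n = 1 + 1/8z + 7/8z(1+1/3z) = 1 + z + 7/24z²
  R(z) = 1 + z + 7/24z².

Need |R(x)|<1, x<0.
x=-1.58: |R|=0.1481
R=1: x+7/24x²=0 ⇒ x=−24/7=-3.4286; min R=1−1/(4·7/24)=0.1429>−1
Confirm numerically:
  x=-2.749: |R|=0.45513 <1
  x=-2.143: |R|=0.19646 <1
  x=-1.995: |R|=0.16584 <1
  x=-3.913: |R|=1.55287 >1
  x=-3.847: |R|=1.46949 >1
Stable set (-3.4286, 0).

(-3.4286,0); λ=-11 ⇒ h* = (24/7)/11 = 0.3117.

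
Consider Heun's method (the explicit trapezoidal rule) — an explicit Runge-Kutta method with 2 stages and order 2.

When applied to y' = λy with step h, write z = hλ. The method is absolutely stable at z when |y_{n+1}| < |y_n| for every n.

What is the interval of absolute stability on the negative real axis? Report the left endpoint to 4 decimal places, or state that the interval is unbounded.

(-2.0000, 0).

With y'=λy (z=hλ):
  order 2, 2-stage ⇒ R(z)=1+z+z^2/2
  (e.g. R(-0.31)=0.73805, |R|=0.73805)

Find x<0 with |R(x)|<1.
x=-0.31: |R|=0.7380
|R(-2.15)|=1.1612 |R(-2.1)|=1.1050 |R(-0.72)|=0.5392
Bisect:
  x_lo=-2.3430 |R|=1.4018  x_hi=-0.2732 |R|=0.7641
  mid=-1.30809 |R|=0.54746 →hi
  mid=-1.82553 |R|=0.84075 →hi
  mid=-2.08425 |R|=1.08780 →lo
  mid=-1.95489 |R|=0.95591 →hi
  mid=-2.01957 |R|=1.01976 →lo
  mid=-1.98723 |R|=0.98731 →hi
  mid=-2.00340 |R|=1.00340 →lo
  ...
  [-2.00011,-1.99999] ⇒ x*=-2.0000
Interval (-2.0000, 0).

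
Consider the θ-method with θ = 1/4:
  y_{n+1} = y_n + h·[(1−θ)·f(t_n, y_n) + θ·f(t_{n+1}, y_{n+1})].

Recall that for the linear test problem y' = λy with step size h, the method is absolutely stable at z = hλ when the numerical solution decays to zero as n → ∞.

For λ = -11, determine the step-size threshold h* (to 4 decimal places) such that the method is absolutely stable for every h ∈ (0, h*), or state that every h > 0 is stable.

(-4.0000,0); λ=-11 ⇒ h* = (4)/11 = 0.3636.

With y'=λy (z=hλ):
  y_{n+1} = y_n + z·[3/4·y_n + 1/4·y_{n+1}] ⇒ (1 − 1/4z)y_{n+1} = (1 + 3/4z)y_n
  ⇒ R(z) = (1 + 3/4z)/(1 − 1/4z).

Find x<0 with |R(x)|<1.
x=-0.54: |R|=0.5242
R=−1: 1+3/4x = −1+1/4x ⇒ -1/2x=2 ⇒ x=2/(-1/2)=-4.0000
Confirm numerically:
  x=-3.179: |R|=0.77128 <1
  x=-3.097: |R|=0.74553 <1
  x=-2.881: |R|=0.67476 <1
  x=-2.133: |R|=0.39116 <1
  x=-4.448: |R|=1.10606 >1
  x=-4.259: |R|=1.06272 >1
So |R|<1 on (-4.0000, 0).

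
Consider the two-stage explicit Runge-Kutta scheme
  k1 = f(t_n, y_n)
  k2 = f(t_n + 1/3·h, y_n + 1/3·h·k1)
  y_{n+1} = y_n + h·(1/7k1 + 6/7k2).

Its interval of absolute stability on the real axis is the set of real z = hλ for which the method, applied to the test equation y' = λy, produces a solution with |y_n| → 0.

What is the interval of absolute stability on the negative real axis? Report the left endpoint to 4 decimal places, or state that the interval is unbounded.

With y'=λy (z=hλ):
  k1=λy_n ⇒ h·k1=z·y_n;  k2=λ(1+1/3z)y_n ⇒ h·k2=z(1+1/3z)y_n
  y_{n+1}/y_n = 1 + 1/7z + 6/7z(1+1/3z) = 1 + z + 2/7z²
  Hence R(z) = 1 + z + 2/7z².

Boundary: |R(x)|=1, x<0.
x=-1.22: |R|=0.2053
R=1: x+2/7x²=0 ⇒ x=−7/2=-3.5000; min R=1−1/(4·2/7)=0.1250>−1
Confirm numerically:
  x=-3.026: |R|=0.59019 <1
  x=-1.916: |R|=0.13287 <1
  x=-1.798: |R|=0.12566 <1
  x=-3.940: |R|=1.49531 >1
  x=-3.647: |R|=1.15317 >1
So |R|<1 on (-3.5000, 0).

z∈(-3.5000,0).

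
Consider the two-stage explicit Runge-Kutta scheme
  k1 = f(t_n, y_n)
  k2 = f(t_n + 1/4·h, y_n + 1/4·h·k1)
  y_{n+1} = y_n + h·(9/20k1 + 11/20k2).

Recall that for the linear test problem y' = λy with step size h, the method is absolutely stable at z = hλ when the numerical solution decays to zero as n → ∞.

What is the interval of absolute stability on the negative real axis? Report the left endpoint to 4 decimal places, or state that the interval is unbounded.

z∈(-7.2727,0).

Set f=λy, z=hλ:
  k1=λy_n ⇒ h·k1=z·y_n;  k2=λ(1+1/4z)y_n ⇒ h·k2=z(1+1/4z)y_n
  y_{n+1}/y_n = 1 + 9/20z + 11/20z(1+1/4z) = 1 + z + 11/80z²
  ⇒ R(z) = 1 + z + 11/80z².

Solve |R(x)|<1 on ℝ⁻.
x=-1.72: |R|=0.3132
R=1: x+11/80x²=0 ⇒ x=−80/11=-7.2727; min R=1−1/(4·11/80)=-0.8182>−1
Confirm numerically:
  x=-6.434: |R|=0.25800 <1
  x=-5.003: |R|=0.56137 <1
  x=-3.775: |R|=0.81554 <1
  x=-7.689: |R|=1.44010 >1
  x=-7.486: |R|=1.21953 >1
So |R|<1 on (-7.2727, 0).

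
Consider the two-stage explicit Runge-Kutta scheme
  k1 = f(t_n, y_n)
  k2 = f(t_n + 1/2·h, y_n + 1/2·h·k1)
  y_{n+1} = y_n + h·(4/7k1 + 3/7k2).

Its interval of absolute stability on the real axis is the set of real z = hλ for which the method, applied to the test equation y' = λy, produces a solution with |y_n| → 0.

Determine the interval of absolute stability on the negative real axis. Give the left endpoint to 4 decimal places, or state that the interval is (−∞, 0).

With y'=λy (z=hλ):
  k1=λy_n ⇒ h·k1=z·y_n;  k2=λ(1+1/2z)y_n ⇒ h·k2=z(1+1/2z)y_n
  y_{n+1}/y_n = 1 + 4/7z + 3/7z(1+1/2z) = 1 + z + 3/14z²
  ⇒ R(z) = 1 + z + 3/14z².

Solve |R(x)|<1 on ℝ⁻.
x=-0.41: |R|=0.6260
R=1: x+3/14x²=0 ⇒ x=−14/3=-4.6667; min R=1−1/(4·3/14)=-0.1667>−1
Confirm numerically:
  x=-3.856: |R|=0.33016 <1
  x=-3.406: |R|=0.07989 <1
  x=-3.056: |R|=0.05476 <1
  x=-2.911: |R|=0.09516 <1
  x=-5.083: |R|=1.45348 >1
  x=-4.918: |R|=1.26487 >1
Stable set (-4.6667, 0).

(-4.6667, 0).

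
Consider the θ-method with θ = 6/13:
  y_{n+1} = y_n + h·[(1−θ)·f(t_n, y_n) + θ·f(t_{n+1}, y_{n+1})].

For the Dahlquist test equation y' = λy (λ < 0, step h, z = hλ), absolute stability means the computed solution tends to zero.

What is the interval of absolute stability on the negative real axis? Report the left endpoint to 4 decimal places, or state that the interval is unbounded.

On y'=λy, z=hλ:
  y_{n+1} = y_n + z·[7/13·y_n + 6/13·y_{n+1}] ⇒ (1 − 6/13z)y_{n+1} = (1 + 7/13z)y_n
  ⇒ R(z) = (1 + 7/13z)/(1 − 6/13z).

Boundary: |R(x)|=1, x<0.
x=-1.26: |R|=0.2033
R=−1: 1+7/13x = −1+6/13x ⇒ -1/13x=2 ⇒ x=2/(-1/13)=-26.0000
Confirm numerically:
  x=-20.159: |R|=0.95640 <1
  x=-16.326: |R|=0.91281 <1
  x=-15.493: |R|=0.90084 <1
  x=-26.462: |R|=1.00269 >1
  x=-26.398: |R|=1.00232 >1
Stable set (-26.0000, 0).

z∈(-26.0000,0).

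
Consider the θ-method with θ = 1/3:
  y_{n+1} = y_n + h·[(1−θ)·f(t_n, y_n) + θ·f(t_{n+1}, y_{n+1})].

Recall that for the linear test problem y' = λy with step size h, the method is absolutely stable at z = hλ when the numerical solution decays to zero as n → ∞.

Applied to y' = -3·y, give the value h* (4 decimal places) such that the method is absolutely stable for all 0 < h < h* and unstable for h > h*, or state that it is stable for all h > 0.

(-6.0000,0); λ=-3 ⇒ h* = (6)/3 = 2.0000.

On y'=λy, z=hλ:
  y_{n+1} = y_n + z·[2/3·y_n + 1/3·y_{n+1}] ⇒ (1 − 1/3z)y_{n+1} = (1 + 2/3z)y_n
  ⇒ R(z) = (1 + 2/3z)/(1 − 1/3z).

Need |R(x)|<1, x<0.
x=-1.42: |R|=0.0362
R=−1: 1+2/3x = −1+1/3x ⇒ -1/3x=2 ⇒ x=2/(-1/3)=-6.0000
Confirm numerically:
  x=-5.439: |R|=0.93352 <1
  x=-4.991: |R|=0.87373 <1
  x=-2.926: |R|=0.48127 <1
  x=-6.196: |R|=1.02131 >1
  x=-6.174: |R|=1.01897 >1
Interval (-6.0000, 0).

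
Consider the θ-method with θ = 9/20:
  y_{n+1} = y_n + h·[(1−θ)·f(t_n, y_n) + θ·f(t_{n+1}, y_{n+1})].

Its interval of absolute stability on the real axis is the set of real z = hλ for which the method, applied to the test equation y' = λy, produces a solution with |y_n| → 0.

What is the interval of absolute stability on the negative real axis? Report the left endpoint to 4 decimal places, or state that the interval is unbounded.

z∈(-20.0000,0).

Test eqn y'=λy, z=hλ:
  y_{n+1} = y_n + z·[11/20·y_n + 9/20·y_{n+1}] ⇒ (1 − 9/20z)y_{n+1} = (1 + 11/20z)y_n
  so R(z) = (1 + 11/20z)/(1 − 9/20z).

Solve |R(x)|<1 on ℝ⁻.
x=-1.61: |R|=0.0664
R=−1: 1+11/20x = −1+9/20x ⇒ -1/10x=2 ⇒ x=2/(-1/10)=-20.0000
Confirm numerically:
  x=-19.464: |R|=0.99451 <1
  x=-18.371: |R|=0.98242 <1
  x=-12.384: |R|=0.88413 <1
  x=-20.313: |R|=1.00309 >1
  x=-20.059: |R|=1.00059 >1
So |R|<1 on (-20.0000, 0).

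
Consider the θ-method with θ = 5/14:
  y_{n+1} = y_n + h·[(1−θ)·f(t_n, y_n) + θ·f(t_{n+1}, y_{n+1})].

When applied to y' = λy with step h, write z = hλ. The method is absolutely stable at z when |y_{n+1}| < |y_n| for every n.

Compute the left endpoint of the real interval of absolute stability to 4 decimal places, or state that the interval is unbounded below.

Set f=λy, z=hλ:
  y_{n+1} = y_n + z·[9/14·y_n + 5/14·y_{n+1}] ⇒ (1 − 5/14z)y_{n+1} = (1 + 9/14z)y_n
  R(z) = (1 + 9/14z)/(1 − 5/14z).

Need |R(x)|<1, x<0.
x=-1.29: |R|=0.1169
R=−1: 1+9/14x = −1+5/14x ⇒ -2/7x=2 ⇒ x=2/(-2/7)=-7.0000
Confirm numerically:
  x=-6.958: |R|=0.99656 <1
  x=-6.867: |R|=0.98899 <1
  x=-5.707: |R|=0.87841 <1
  x=-7.338: |R|=1.02667 >1
  x=-7.142: |R|=1.01143 >1
  x=-7.113: |R|=1.00912 >1
Interval (-7.0000, 0).

left endpoint -7.0000.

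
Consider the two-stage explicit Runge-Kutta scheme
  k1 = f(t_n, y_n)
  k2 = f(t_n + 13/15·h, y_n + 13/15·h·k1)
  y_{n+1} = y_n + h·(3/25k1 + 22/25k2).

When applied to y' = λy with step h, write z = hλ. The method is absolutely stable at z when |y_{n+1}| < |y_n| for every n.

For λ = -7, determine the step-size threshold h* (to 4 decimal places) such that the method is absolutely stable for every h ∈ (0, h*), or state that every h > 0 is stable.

Test eqn y'=λy, z=hλ:
  k1=λy_n ⇒ h·k1=z·y_n;  k2=λ(1+13/15z)y_n ⇒ h·k2=z(1+13/15z)y_n
  y_{n+1}/y_n = 1 + 3/25z + 22/25z(1+13/15z) = 1 + z + 286/375z²
  ⇒ R(z) = 1 + z + 286/375z².

Need |R(x)|<1, x<0.
x=-1.36: |R|=1.0506
R=1: x+286/375x²=0 ⇒ x=−375/286=-1.3112; min R=1−1/(4·286/375)=0.6722>−1
Confirm numerically:
  x=-1.174: |R|=0.87717 <1
  x=-1.061: |R|=0.79755 <1
  x=-0.558: |R|=0.67947 <1
  x=-1.897: |R|=1.84754 >1
  x=-1.382: |R|=1.07464 >1
  x=-1.339: |R|=1.02840 >1
Stable set (-1.3112, 0).

(-1.3112,0); λ=-7 ⇒ h* = (375/286)/7 = 0.1873.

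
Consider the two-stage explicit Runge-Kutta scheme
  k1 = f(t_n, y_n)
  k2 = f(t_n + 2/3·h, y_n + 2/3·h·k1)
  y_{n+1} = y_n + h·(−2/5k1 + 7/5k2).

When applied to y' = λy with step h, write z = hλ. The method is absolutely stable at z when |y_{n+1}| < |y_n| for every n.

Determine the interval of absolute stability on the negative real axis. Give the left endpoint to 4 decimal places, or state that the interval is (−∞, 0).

Set f=λy, z=hλ:
  k1=λy_n ⇒ h·k1=z·y_n;  k2=λ(1+2/3z)y_n ⇒ h·k2=z(1+2/3z)y_n
  y_{n+1}/y_n = 1 − 2/5z + 7/5z(1+2/3z) = 1 + z + 14/15z²
  R(z) = 1 + z + 14/15z².

Find x<0 with |R(x)|<1.
x=-0.69: |R|=0.7544
R=1: x+14/15x²=0 ⇒ x=−15/14=-1.0714; min R=1−1/(4·14/15)=0.7321>−1
Confirm numerically:
  x=-1.037: |R|=0.96668 <1
  x=-0.989: |R|=0.92391 <1
  x=-0.973: |R|=0.91061 <1
  x=-0.551: |R|=0.73236 <1
  x=-1.303: |R|=1.28162 >1
  x=-1.265: |R|=1.22854 >1
  x=-1.212: |R|=1.15901 >1
So |R|<1 on (-1.0714, 0).

(-1.0714, 0).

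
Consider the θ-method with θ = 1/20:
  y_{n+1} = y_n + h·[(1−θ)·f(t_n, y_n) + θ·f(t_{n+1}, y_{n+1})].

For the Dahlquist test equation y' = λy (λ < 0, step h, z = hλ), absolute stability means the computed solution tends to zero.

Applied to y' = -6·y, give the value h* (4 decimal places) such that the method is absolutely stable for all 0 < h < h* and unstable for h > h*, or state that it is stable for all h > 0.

(-2.2222,0); λ=-6 ⇒ h* = (20/9)/6 = 0.3704.

Test eqn y'=λy, z=hλ:
  y_{n+1} = y_n + z·[19/20·y_n + 1/20·y_{n+1}] ⇒ (1 − 1/20z)y_{n+1} = (1 + 19/20z)y_n
  R(z) = (1 + 19/20z)/(1 − 1/20z).

Solve |R(x)|<1 on ℝ⁻.
x=-1.75: |R|=0.6092
R=−1: 1+19/20x = −1+1/20x ⇒ -9/10x=2 ⇒ x=2/(-9/10)=-2.2222
Confirm numerically:
  x=-1.946: |R|=0.77344 <1
  x=-1.540: |R|=0.42990 <1
  x=-1.038: |R|=0.01321 <1
  x=-2.604: |R|=1.30402 >1
  x=-2.276: |R|=1.04345 >1
Stable set (-2.2222, 0).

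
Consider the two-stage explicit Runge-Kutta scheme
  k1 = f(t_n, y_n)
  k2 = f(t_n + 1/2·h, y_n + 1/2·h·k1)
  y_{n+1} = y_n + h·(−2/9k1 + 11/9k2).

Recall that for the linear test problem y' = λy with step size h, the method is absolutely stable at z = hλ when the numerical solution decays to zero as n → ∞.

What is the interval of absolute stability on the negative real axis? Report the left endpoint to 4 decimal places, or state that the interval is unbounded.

On y'=λy, z=hλ:
  k1=λy_n ⇒ h·k1=z·y_n;  k2=λ(1+1/2z)y_n ⇒ h·k2=z(1+1/2z)y_n
  y_{n+1}/y_n = 1 − 2/9z + 11/9z(1+1/2z) = 1 + z + 11/18z²
  ⇒ R(z) = 1 + z + 11/18z².

Solve |R(x)|<1 on ℝ⁻.
x=-0.74: |R|=0.5946
R=1: x+11/18x²=0 ⇒ x=−18/11=-1.6364; min R=1−1/(4·11/18)=0.5909>−1
Confirm numerically:
  x=-1.473: |R|=0.85295 <1
  x=-1.277: |R|=0.71956 <1
  x=-0.978: |R|=0.60652 <1
  x=-0.882: |R|=0.59340 <1
  x=-2.192: |R|=1.74431 >1
  x=-1.927: |R|=1.34226 >1
Stable set (-1.6364, 0).

z∈(-1.6364,0).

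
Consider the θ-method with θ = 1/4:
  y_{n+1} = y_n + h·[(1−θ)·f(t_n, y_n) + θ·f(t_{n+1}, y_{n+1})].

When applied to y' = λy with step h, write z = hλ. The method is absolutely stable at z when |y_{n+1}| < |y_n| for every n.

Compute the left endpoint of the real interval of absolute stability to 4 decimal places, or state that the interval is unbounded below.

Test eqn y'=λy, z=hλ:
  y_{n+1} = y_n + z·[3/4·y_n + 1/4·y_{n+1}] ⇒ (1 − 1/4z)y_{n+1} = (1 + 3/4z)y_n
  so R(z) = (1 + 3/4z)/(1 − 1/4z).

Solve |R(x)|<1 on ℝ⁻.
x=-1.09: |R|=0.1434
R=−1: 1+3/4x = −1+1/4x ⇒ -1/2x=2 ⇒ x=2/(-1/2)=-4.0000
Confirm numerically:
  x=-3.635: |R|=0.90439 <1
  x=-3.601: |R|=0.89501 <1
  x=-3.147: |R|=0.76130 <1
  x=-2.127: |R|=0.38861 <1
  x=-4.315: |R|=1.07577 >1
  x=-4.208: |R|=1.05068 >1
So |R|<1 on (-4.0000, 0).

z* = -4.0000.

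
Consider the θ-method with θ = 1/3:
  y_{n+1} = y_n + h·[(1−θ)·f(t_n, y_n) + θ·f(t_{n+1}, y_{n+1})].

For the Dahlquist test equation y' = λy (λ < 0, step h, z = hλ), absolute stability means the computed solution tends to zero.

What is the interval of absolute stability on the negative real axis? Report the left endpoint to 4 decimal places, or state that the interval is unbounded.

(-6.0000, 0).

On y'=λy, z=hλ:
  y_{n+1} = y_n + z·[2/3·y_n + 1/3·y_{n+1}] ⇒ (1 − 1/3z)y_{n+1} = (1 + 2/3z)y_n
  R(z) = (1 + 2/3z)/(1 − 1/3z).

Boundary: |R(x)|=1, x<0.
x=-1.7: |R|=0.0851
R=−1: 1+2/3x = −1+1/3x ⇒ -1/3x=2 ⇒ x=2/(-1/3)=-6.0000
Confirm numerically:
  x=-5.501: |R|=0.94130 <1
  x=-5.218: |R|=0.90484 <1
  x=-2.742: |R|=0.43260 <1
  x=-6.486: |R|=1.05123 >1
  x=-6.366: |R|=1.03908 >1
Stable set (-6.0000, 0).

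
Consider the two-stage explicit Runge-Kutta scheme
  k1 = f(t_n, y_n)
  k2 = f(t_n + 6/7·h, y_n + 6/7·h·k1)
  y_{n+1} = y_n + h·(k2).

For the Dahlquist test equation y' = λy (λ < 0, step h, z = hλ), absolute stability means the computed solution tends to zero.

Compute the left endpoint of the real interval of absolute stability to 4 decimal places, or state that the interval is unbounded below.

On y'=λy, z=hλ:
  k1=λy_n ⇒ h·k1=z·y_n;  k2=λ(1+6/7z)y_n ⇒ h·k2=z(1+6/7z)y_n
  y_{n+1}/y_n = 1 + z(1+6/7z) = 1 + z + 6/7z²
  R(z) = 1 + z + 6/7z².

Find x<0 with |R(x)|<1.
x=-1.41: |R|=1.2941
R=1: x+6/7x²=0 ⇒ x=−7/6=-1.1667; min R=1−1/(4·6/7)=0.7083>−1
Confirm numerically:
  x=-1.087: |R|=0.92577 <1
  x=-0.724: |R|=0.72529 <1
  x=-0.624: |R|=0.70975 <1
  x=-0.530: |R|=0.71077 <1
  x=-1.662: |R|=1.70564 >1
  x=-1.612: |R|=1.61532 >1
  x=-1.431: |R|=1.32422 >1
Stable set (-1.1667, 0).

left endpoint -1.1667.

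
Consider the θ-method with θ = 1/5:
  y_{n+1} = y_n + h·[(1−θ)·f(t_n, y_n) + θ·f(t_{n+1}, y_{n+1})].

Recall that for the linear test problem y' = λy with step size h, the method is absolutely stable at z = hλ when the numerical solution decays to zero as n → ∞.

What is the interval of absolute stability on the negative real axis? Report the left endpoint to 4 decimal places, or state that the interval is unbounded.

Set f=λy, z=hλ:
  y_{n+1} = y_n + z·[4/5·y_n + 1/5·y_{n+1}] ⇒ (1 − 1/5z)y_{n+1} = (1 + 4/5z)y_n
  R(z) = (1 + 4/5z)/(1 − 1/5z).

Boundary: |R(x)|=1, x<0.
x=-1.76: |R|=0.3018
R=−1: 1+4/5x = −1+1/5x ⇒ -3/5x=2 ⇒ x=2/(-3/5)=-3.3333
Confirm numerically:
  x=-3.048: |R|=0.89364 <1
  x=-2.614: |R|=0.71657 <1
  x=-2.552: |R|=0.68962 <1
  x=-1.382: |R|=0.08273 <1
  x=-3.855: |R|=1.17674 >1
  x=-3.665: |R|=1.11483 >1
  x=-3.589: |R|=1.08930 >1
So |R|<1 on (-3.3333, 0).

(-3.3333, 0).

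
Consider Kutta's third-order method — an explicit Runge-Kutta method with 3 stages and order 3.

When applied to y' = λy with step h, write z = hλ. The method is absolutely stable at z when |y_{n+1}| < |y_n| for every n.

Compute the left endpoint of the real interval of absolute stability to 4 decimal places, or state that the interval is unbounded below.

With y'=λy (z=hλ):
  order 3, 3-stage ⇒ R(z)=1+z+z^2/2+z^3/6
  (e.g. R(-0.36)=0.69702, |R|=0.69702)

Need |R(x)|<1, x<0.
x=-0.36: |R|=0.6970
|R(-2.84)|=1.6249 |R(-1.41)|=0.1168 |R(-1.03)|=0.3183
Bisect:
  x_lo=-3.1553 |R|=2.4129  x_hi=-0.0852 |R|=0.9184
  mid=-1.62021 |R|=0.01653 →hi
  mid=-2.38773 |R|=0.80594 →hi
  mid=-2.77149 |R|=1.47895 →lo
  mid=-2.57961 |R|=1.11337 →lo
  mid=-2.48367 |R|=0.95283 →hi
  mid=-2.53164 |R|=1.03134 →lo
  mid=-2.50765 |R|=0.99165 →hi
  mid=-2.51965 |R|=1.01138 →lo
  mid=-2.51365 |R|=1.00149 →lo
  mid=-2.51065 |R|=0.99656 →hi
  ...
  [-2.51290,-2.51271] ⇒ x*=-2.5127
Stable set (-2.5127, 0).

left endpoint -2.5127.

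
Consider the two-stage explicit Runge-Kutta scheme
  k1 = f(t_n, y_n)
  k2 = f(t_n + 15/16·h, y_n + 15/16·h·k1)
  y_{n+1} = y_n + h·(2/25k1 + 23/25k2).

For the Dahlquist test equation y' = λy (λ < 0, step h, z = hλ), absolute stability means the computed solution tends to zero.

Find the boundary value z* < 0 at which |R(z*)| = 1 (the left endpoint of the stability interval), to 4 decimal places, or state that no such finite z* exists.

z* = -1.1594.

With y'=λy (z=hλ):
  k1=λy_n ⇒ h·k1=z·y_n;  k2=λ(1+15/16z)y_n ⇒ h·k2=z(1+15/16z)y_n
  y_{n+1}/y_n = 1 + 2/25z + 23/25z(1+15/16z) = 1 + z + 69/80z²
  so R(z) = 1 + z + 69/80z².

Need |R(x)|<1, x<0.
x=-0.78: |R|=0.7447
R=1: x+69/80x²=0 ⇒ x=−80/69=-1.1594; min R=1−1/(4·69/80)=0.7101>−1
Confirm numerically:
  x=-0.925: |R|=0.81298 <1
  x=-0.855: |R|=0.77551 <1
  x=-0.754: |R|=0.73635 <1
  x=-1.705: |R|=1.80231 >1
  x=-1.285: |R|=1.13918 >1
Interval (-1.1594, 0).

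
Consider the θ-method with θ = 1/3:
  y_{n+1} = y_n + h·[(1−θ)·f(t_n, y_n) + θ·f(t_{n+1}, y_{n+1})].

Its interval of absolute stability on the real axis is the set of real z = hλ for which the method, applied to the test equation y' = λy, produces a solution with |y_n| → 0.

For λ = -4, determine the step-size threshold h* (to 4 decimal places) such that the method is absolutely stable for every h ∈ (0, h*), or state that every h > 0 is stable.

With y'=λy (z=hλ):
  y_{n+1} = y_n + z·[2/3·y_n + 1/3·y_{n+1}] ⇒ (1 − 1/3z)y_{n+1} = (1 + 2/3z)y_n
  so R(z) = (1 + 2/3z)/(1 − 1/3z).

Boundary: |R(x)|=1, x<0.
x=-0.53: |R|=0.5496
R=−1: 1+2/3x = −1+1/3x ⇒ -1/3x=2 ⇒ x=2/(-1/3)=-6.0000
Confirm numerically:
  x=-4.092: |R|=0.73096 <1
  x=-3.881: |R|=0.69205 <1
  x=-3.249: |R|=0.55977 <1
  x=-3.047: |R|=0.51166 <1
  x=-6.596: |R|=1.06211 >1
  x=-6.498: |R|=1.05243 >1
  x=-6.030: |R|=1.00332 >1
Stable set (-6.0000, 0).

(-6.0000,0); λ=-4 ⇒ h* = (6)/4 = 1.5000.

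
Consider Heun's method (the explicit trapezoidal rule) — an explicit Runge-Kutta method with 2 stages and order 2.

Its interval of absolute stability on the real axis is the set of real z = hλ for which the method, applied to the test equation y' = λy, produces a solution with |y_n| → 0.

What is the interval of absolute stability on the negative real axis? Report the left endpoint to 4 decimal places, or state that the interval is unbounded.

With y'=λy (z=hλ):
  order 2, 2-stage ⇒ R(z)=1+z+z^2/2
  (e.g. R(-0.79)=0.52205, |R|=0.52205)

Find x<0 with |R(x)|<1.
x=-0.79: |R|=0.5221
|R(-2.29)|=1.3321 |R(-1.9)|=0.9050 |R(-1.04)|=0.5008
Bisect:
  x_lo=-2.4743 |R|=1.5868  x_hi=-0.2192 |R|=0.8049
  mid=-1.34672 |R|=0.56011 →hi
  mid=-1.91050 |R|=0.91451 →hi
  mid=-2.19239 |R|=1.21090 →lo
  mid=-2.05145 |R|=1.05277 →lo
  mid=-1.98097 |R|=0.98116 →hi
  mid=-2.01621 |R|=1.01634 →lo
  mid=-1.99859 |R|=0.99859 →hi
  mid=-2.00740 |R|=1.00743 →lo
  mid=-2.00300 |R|=1.00300 →lo
  mid=-2.00079 |R|=1.00079 →lo
  ...
  [-2.00011,-1.99997] ⇒ x*=-2.0000
Stable set (-2.0000, 0).

z∈(-2.0000,0).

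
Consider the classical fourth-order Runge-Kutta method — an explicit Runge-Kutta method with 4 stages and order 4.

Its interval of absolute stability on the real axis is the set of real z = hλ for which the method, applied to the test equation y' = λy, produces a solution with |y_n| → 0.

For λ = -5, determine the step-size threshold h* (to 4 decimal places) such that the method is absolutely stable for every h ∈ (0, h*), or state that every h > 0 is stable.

(-2.7853,0); λ=-5 ⇒ h* = 0.5571.

Set f=λy, z=hλ:
  order 4, 4-stage ⇒ R(z)=1+z+z^2/2+z^3/6+z^4/24
  (e.g. R(-1.78)=0.28252, |R|=0.28252)

Find x<0 with |R(x)|<1.
x=-1.78: |R|=0.2825
|R(-3.14)|=1.6804 |R(-2.48)|=0.6292 |R(-0.68)|=0.5077
Bisect:
  x_lo=-3.4366 |R|=2.5157  x_hi=-0.2674 |R|=0.7654
  mid=-1.85198 |R|=0.29443 →hi
  mid=-2.64429 |R|=0.80741 →hi
  mid=-3.04045 |R|=1.45796 →lo
  mid=-2.84237 |R|=1.08952 →lo
  mid=-2.74333 |R|=0.93855 →hi
  mid=-2.79285 |R|=1.01145 →lo
  mid=-2.76809 |R|=0.97437 →hi
  mid=-2.78047 |R|=0.99275 →hi
  mid=-2.78666 |R|=1.00206 →lo
  mid=-2.78356 |R|=0.99740 →hi
  ...
  [-2.78531,-2.78511] ⇒ x*=-2.7853
Stable set (-2.7853, 0).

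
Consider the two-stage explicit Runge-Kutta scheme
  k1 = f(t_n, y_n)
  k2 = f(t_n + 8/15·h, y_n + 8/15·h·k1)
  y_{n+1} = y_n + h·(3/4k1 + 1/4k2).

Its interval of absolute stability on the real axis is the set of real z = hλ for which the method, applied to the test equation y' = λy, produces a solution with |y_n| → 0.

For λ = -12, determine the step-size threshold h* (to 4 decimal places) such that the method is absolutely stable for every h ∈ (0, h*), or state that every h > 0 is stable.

With y'=λy (z=hλ):
  k1=λy_n ⇒ h·k1=z·y_n;  k2=λ(1+8/15z)y_n ⇒ h·k2=z(1+8/15z)y_n
  y_{n+1}/y_n = 1 + 3/4z + 1/4z(1+8/15z) = 1 + z + 2/15z²
  so R(z) = 1 + z + 2/15z².

Boundary: |R(x)|=1, x<0.
x=-1.33: |R|=0.0941
R=1: x+2/15x²=0 ⇒ x=−15/2=-7.5000; min R=1−1/(4·2/15)=-0.8750>−1
Confirm numerically:
  x=-6.173: |R|=0.09221 <1
  x=-5.541: |R|=0.44731 <1
  x=-3.365: |R|=0.85524 <1
  x=-7.970: |R|=1.49945 >1
  x=-7.831: |R|=1.34561 >1
  x=-7.707: |R|=1.21271 >1
Interval (-7.5000, 0).

(-7.5000,0); λ=-12 ⇒ h* = (15/2)/12 = 0.6250.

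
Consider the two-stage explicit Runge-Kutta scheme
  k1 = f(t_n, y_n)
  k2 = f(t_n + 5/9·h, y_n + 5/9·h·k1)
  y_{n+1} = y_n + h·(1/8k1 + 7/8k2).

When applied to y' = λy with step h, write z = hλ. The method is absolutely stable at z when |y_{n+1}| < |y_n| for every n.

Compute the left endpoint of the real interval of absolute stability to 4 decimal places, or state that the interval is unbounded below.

With y'=λy (z=hλ):
  k1=λy_n ⇒ h·k1=z·y_n;  k2=λ(1+5/9z)y_n ⇒ h·k2=z(1+5/9z)y_n
  y_{n+1}/y_n = 1 + 1/8z + 7/8z(1+5/9z) = 1 + z + 35/72z²
  ⇒ R(z) = 1 + z + 35/72z².

Find x<0 with |R(x)|<1.
x=-1.77: |R|=0.7529
R=1: x+35/72x²=0 ⇒ x=−72/35=-2.0571; min R=1−1/(4·35/72)=0.4857>−1
Confirm numerically:
  x=-2.014: |R|=0.95776 <1
  x=-1.119: |R|=0.48969 <1
  x=-1.016: |R|=0.48579 <1
  x=-2.409: |R|=1.41204 >1
  x=-2.191: |R|=1.14257 >1
Interval (-2.0571, 0).

z* = -2.0571.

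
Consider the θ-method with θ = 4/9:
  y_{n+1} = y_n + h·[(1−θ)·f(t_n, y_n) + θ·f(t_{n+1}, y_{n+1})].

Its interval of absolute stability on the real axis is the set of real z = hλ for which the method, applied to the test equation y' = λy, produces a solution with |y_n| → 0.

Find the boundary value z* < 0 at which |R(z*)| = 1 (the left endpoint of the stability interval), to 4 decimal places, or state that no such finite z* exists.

left endpoint -18.0000.

With y'=λy (z=hλ):
  y_{n+1} = y_n + z·[5/9·y_n + 4/9·y_{n+1}] ⇒ (1 − 4/9z)y_{n+1} = (1 + 5/9z)y_n
  ⇒ R(z) = (1 + 5/9z)/(1 − 4/9z).

Need |R(x)|<1, x<0.
x=-0.35: |R|=0.6971
R=−1: 1+5/9x = −1+4/9x ⇒ -1/9x=2 ⇒ x=2/(-1/9)=-18.0000
Confirm numerically:
  x=-17.166: |R|=0.98926 <1
  x=-10.657: |R|=0.85777 <1
  x=-8.681: |R|=0.78687 <1
  x=-18.600: |R|=1.00719 >1
  x=-18.228: |R|=1.00278 >1
Interval (-18.0000, 0).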